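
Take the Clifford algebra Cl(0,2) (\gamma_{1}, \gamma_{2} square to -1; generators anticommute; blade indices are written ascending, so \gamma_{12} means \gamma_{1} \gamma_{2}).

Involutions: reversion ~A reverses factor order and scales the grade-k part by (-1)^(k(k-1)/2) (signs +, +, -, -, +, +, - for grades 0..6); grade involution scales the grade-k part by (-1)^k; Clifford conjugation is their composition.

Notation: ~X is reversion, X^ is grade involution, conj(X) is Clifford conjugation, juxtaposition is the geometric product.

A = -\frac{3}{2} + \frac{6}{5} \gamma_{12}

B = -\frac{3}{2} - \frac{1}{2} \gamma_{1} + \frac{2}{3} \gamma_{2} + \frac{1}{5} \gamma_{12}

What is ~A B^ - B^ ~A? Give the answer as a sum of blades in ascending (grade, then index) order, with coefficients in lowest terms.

first term: \frac{249}{100} - \frac{31}{20} \gamma_{1} + \frac{2}{5} \gamma_{2} + \frac{3}{2} \gamma_{12}
second term: \frac{249}{100} + \frac{1}{20} \gamma_{1} + \frac{8}{5} \gamma_{2} + \frac{3}{2} \gamma_{12}
Answer: -\frac{8}{5} \gamma_{1} - \frac{6}{5} \gamma_{2}


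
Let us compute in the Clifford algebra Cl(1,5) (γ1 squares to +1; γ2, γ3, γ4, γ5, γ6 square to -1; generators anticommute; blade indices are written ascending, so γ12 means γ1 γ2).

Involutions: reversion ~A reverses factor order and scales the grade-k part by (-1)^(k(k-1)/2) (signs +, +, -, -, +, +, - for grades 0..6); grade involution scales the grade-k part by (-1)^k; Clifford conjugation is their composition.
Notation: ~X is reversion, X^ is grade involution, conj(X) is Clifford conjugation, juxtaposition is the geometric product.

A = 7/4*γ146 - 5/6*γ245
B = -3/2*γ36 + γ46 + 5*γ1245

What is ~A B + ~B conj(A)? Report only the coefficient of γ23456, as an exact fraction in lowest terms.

first term: -29/12*γ1 - 21/8*γ134 + 115/12*γ256 - 5/4*γ23456
second term: -29/12*γ1 + 21/8*γ134 - 115/12*γ256 - 5/4*γ23456
Answer: -5/2


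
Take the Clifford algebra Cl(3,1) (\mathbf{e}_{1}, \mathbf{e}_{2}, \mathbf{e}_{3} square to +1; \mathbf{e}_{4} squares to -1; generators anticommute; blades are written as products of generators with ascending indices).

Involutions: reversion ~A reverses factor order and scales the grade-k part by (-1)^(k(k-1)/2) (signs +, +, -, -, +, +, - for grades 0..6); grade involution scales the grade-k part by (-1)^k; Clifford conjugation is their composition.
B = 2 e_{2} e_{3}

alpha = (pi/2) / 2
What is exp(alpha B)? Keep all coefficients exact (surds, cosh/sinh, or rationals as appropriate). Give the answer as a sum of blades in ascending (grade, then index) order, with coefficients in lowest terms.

B^2 = (2)^2*(e_{2} e_{3})^2 = 4*(-1) = -4 (a basis 2-blade squares to minus the product of its generators' squares).
B^2 = -4 — since the square is negative, the closed form is circular: l = 2, alpha*l = \frac{\pi}{2}, so exp(alpha B) = cos(\frac{\pi}{2}) + (sin(\frac{\pi}{2})/2)*B = 0 + (\frac{1}{2})*B.
Answer: e_{2} e_{3}


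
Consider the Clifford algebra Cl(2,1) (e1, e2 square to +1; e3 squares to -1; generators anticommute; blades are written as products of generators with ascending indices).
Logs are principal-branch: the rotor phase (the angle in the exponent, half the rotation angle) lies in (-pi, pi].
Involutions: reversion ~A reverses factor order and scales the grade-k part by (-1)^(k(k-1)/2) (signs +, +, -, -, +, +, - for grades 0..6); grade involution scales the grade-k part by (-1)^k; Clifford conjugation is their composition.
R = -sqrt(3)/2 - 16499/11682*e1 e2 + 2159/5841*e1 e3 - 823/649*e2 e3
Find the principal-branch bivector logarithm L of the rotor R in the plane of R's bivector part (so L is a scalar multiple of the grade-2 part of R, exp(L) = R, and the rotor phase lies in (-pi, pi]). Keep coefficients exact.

The scalar part of R is -sqrt(3)/2, so the principal-branch rotor phase is pinned; divide the bivector part by its sine to get the unit plane — L is the phase times that plane.
Concretely: cos(phase) = -sqrt(3)/2 gives phase = ±5*pi/6, and since phase/sin(phase) is even the sign is immaterial: L = (phase/sin(phase)) * <R>_2 = (5*pi/3) * <R>_2.
Answer: -82495*pi/35046*e1 e2 + 10795*pi/17523*e1 e3 - 4115*pi/1947*e2 e3


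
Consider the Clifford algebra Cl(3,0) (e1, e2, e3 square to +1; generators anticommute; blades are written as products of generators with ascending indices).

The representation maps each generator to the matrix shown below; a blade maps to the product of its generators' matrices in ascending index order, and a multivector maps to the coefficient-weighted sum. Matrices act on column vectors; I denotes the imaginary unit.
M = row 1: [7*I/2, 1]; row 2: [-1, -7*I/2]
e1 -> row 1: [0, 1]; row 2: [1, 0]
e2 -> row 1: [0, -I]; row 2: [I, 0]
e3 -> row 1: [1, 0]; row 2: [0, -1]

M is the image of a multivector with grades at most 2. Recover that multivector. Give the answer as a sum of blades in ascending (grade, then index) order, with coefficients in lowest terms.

Method: 1, rho(e1), rho(e2), rho(e3) form a trace-orthogonal basis of the 2x2 complex matrices (tr(X Y) = 2 if X = Y, else 0), so M = m0*1 + m1*rho(e1) + m2*rho(e2) + m3*rho(e3) with m0 = tr(M)/2 = 0, m1 = tr(M rho(e1))/2 = 0, m2 = tr(M rho(e2))/2 = I, m3 = tr(M rho(e3))/2 = 7*I/2.
Multiplying table entries, the bivector images are rho(e1 e2) = I*rho(e3), rho(e1 e3) = -I*rho(e2), rho(e2 e3) = I*rho(e1); with real blade coefficients the real parts of m0..m3 are the coefficients of 1, e1, e2, e3 and the imaginary parts give the bivectors (e2 e3: Im m1, e1 e3: -Im m2, e1 e2: Im m3).
Answer: 7/2*e1 e2 - e1 e3


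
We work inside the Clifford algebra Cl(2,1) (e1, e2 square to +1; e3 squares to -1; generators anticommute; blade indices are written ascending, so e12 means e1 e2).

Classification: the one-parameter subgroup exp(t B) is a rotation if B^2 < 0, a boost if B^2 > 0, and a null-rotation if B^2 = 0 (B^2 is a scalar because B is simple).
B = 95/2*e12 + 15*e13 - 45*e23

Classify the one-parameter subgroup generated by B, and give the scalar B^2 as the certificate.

B^2 term by term: the squares give (95/2)^2*(e12)^2 + (15)^2*(e13)^2 + (-45)^2*(e23)^2 = 9025/4*(-1) + 225*(+1) + 2025*(+1) = -25/4 (each basis 2-blade squares to minus the product of its generators' squares); cross terms between blades sharing an index anticommute and cancel. So B^2 = -25/4.
Answer: rotation, certificate B^2 = -25/4. No conjugation can change B^2 = -25/4; the sign gives the class.


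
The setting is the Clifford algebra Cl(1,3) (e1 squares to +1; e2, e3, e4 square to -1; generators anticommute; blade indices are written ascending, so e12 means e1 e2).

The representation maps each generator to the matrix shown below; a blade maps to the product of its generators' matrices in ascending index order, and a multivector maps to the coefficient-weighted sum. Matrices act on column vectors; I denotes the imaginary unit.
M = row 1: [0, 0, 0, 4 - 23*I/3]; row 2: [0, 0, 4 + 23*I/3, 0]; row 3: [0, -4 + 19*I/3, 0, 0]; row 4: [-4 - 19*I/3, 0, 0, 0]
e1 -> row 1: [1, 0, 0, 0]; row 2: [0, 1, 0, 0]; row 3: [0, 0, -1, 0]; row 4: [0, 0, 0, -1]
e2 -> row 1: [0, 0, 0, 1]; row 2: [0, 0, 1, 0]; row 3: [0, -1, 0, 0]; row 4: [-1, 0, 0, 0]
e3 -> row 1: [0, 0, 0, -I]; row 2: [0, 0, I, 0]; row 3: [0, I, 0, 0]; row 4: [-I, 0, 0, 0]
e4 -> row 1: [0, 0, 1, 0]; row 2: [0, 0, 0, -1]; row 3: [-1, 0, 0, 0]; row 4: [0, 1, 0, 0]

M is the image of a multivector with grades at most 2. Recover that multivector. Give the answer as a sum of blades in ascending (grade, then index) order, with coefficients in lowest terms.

Method: the blade images are trace-orthogonal — tr(rho(e_A) rho(e_B)^-1) = 4 if A = B and 0 otherwise — and rho(e_A)^-1 = (e_A)^2 * rho(e_A) with (e_A)^2 = +1 or -1, so the coefficient of e_A in the preimage is (e_A)^2 * tr(M rho(e_A))/4.
Nonzero projections over blades of grade <= 2: e2: (e2)^2 = -1, tr(M rho(e2)) = -16, coefficient 4; e3: (e3)^2 = -1, tr(M rho(e3)) = -28, coefficient 7; e13: (e13)^2 = +1, tr(M rho(e13)) = 8/3, coefficient 2/3. Every other blade of grade <= 2 projects to 0.
Answer: 4*e2 + 7*e3 + 2/3*e13


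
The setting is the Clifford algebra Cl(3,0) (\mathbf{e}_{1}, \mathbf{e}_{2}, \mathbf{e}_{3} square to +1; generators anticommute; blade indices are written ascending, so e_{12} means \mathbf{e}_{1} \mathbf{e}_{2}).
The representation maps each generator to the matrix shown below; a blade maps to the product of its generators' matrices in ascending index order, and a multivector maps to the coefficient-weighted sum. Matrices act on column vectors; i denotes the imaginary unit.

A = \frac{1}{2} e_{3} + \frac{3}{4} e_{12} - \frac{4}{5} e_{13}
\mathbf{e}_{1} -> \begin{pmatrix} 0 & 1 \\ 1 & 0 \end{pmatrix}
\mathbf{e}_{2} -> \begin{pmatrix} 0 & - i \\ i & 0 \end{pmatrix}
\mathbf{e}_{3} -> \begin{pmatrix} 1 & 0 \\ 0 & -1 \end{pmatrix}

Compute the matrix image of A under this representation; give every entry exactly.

Bivector images (products of the table entries): rho(e_{12}) = rho(\mathbf{e}_{1})rho(\mathbf{e}_{2}) = \begin{pmatrix} i & 0 \\ 0 & - i \end{pmatrix}; rho(e_{13}) = rho(\mathbf{e}_{1})rho(\mathbf{e}_{3}) = \begin{pmatrix} 0 & -1 \\ 1 & 0 \end{pmatrix}.
M = (\frac{1}{2})*rho(e_{3}) + (\frac{3}{4})*rho(e_{12}) + (-\frac{4}{5})*rho(e_{13}), summed entrywise:
Answer: \begin{pmatrix} \frac{1}{2} + \frac{3 i}{4} & \frac{4}{5} \\ - \frac{4}{5} & - \frac{1}{2} - \frac{3 i}{4} \end{pmatrix}


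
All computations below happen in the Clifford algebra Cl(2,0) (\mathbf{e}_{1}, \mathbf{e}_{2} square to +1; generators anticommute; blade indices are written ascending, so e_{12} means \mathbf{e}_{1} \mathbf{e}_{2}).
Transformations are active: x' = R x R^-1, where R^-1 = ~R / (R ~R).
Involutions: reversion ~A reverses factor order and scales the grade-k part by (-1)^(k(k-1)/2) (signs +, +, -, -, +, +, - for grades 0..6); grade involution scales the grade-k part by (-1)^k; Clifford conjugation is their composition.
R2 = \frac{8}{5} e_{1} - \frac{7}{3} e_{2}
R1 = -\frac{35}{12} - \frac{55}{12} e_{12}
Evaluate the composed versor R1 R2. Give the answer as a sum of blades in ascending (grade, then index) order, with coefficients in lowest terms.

Distribute over the terms of R1 (each basis-blade product reordered to ascending indices, repeated generators contracted through their squares):
(-\frac{35}{12}) R2 = -\frac{14}{3} e_{1} + \frac{245}{36} e_{2}
(-\frac{55}{12} e_{12}) R2 = \frac{385}{36} e_{1} + \frac{22}{3} e_{2}
Summing the partial products and collecting blades:
Answer: \frac{217}{36} e_{1} + \frac{509}{36} e_{2}


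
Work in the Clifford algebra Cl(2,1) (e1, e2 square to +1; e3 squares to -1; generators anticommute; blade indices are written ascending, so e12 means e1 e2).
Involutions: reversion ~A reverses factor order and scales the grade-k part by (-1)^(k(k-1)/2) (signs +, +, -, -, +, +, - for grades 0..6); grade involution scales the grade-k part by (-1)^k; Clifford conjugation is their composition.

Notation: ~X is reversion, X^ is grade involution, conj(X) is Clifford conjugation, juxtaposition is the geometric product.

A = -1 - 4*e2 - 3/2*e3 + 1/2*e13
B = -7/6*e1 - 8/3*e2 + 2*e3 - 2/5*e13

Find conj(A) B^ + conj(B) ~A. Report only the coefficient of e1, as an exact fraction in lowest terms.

first term: 208/15 - 83/30*e1 - 8/3*e2 + 31/12*e3 - 14/3*e12 - 27/20*e13 - 12*e23 + 44/15*e123
second term: -208/15 + 13/30*e1 - 8/3*e2 + 17/12*e3 - 14/3*e12 - 43/20*e13 - 12*e23 + 44/15*e123
Answer: -7/3


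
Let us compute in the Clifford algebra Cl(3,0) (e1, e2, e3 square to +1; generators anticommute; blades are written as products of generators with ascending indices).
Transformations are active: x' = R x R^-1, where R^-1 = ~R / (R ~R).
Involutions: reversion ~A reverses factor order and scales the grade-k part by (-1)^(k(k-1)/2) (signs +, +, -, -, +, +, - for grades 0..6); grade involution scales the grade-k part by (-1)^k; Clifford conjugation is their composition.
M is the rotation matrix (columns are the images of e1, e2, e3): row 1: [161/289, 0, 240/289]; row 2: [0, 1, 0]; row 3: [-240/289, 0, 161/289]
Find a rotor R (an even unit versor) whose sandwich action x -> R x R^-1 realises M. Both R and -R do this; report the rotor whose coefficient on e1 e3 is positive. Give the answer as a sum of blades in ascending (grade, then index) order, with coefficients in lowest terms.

Method: write R = a + b12*e1 e2 + b13*e1 e3 + b23*e2 e3 with a^2 + b12^2 + b13^2 + b23^2 = 1 (so R^-1 = ~R). Expanding the columns R e_j ~R gives tr M = 4a^2 - 1 and, from the antisymmetric part, M21 - M12 = -4a*b12, M13 - M31 = 4a*b13, M32 - M23 = -4a*b23.
Here tr M = 611/289, so a^2 = (1 + tr M)/4 = 225/289 and a = ±15/17. Taking a = 15/17: M21 - M12 = 0, M13 - M31 = 480/289, M32 - M23 = 0, giving b12 = 0, b13 = 8/17, b23 = 0, i.e. R = 15/17 + 8/17*e1 e3.
Its e1 e3 coefficient is already positive.
Answer: 15/17 + 8/17*e1 e3. Uniqueness: Spin(3) -> SO(3) maps R and -R to the same rotation of trace 611/289; fixing the sign of the e1 e3 coefficient removes the ambiguity.


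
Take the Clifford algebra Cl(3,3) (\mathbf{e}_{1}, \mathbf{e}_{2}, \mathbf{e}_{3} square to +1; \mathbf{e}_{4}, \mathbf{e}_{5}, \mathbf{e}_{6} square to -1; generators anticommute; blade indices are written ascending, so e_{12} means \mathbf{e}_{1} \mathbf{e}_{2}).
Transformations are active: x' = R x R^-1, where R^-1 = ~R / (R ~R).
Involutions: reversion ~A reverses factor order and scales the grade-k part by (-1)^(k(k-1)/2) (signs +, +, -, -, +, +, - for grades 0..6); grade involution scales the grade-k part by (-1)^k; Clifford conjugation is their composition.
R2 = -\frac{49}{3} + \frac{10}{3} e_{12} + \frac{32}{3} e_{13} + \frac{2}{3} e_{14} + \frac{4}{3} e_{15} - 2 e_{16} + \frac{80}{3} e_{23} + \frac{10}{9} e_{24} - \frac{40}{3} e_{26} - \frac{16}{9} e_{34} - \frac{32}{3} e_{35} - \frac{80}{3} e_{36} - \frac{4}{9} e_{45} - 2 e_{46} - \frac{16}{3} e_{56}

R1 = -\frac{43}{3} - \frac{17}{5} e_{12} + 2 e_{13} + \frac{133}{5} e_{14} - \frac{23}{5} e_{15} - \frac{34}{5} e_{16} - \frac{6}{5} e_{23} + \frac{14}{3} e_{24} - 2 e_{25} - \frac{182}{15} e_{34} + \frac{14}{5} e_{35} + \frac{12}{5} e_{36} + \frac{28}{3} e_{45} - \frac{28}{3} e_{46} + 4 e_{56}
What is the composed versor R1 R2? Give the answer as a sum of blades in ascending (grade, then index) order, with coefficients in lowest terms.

Distribute over the grade parts of R1 (each basis-blade product reordered to ascending indices, repeated generators contracted through their squares):
<R1>_0 (= -\frac{43}{3}) R2 = \frac{2107}{9} - \frac{430}{9} e_{12} - \frac{1376}{9} e_{13} - \frac{86}{9} e_{14} - \frac{172}{9} e_{15} + \frac{86}{3} e_{16} - \frac{3440}{9} e_{23} - \frac{430}{27} e_{24} + \frac{1720}{9} e_{26} + \frac{688}{27} e_{34} + \frac{1376}{9} e_{35} + \frac{3440}{9} e_{36} + \frac{172}{27} e_{45} + \frac{86}{3} e_{46} + \frac{688}{9} e_{56}
<R1>_2 (= -\frac{17}{5} e_{12} + 2 e_{13} + \frac{133}{5} e_{14} - \frac{23}{5} e_{15} - \frac{34}{5} e_{16} - \frac{6}{5} e_{23} + \frac{14}{3} e_{24} - 2 e_{25} - \frac{182}{15} e_{34} + \frac{14}{5} e_{35} + \frac{12}{5} e_{36} + \frac{28}{3} e_{45} - \frac{28}{3} e_{46} + 4 e_{56}) R2 = -\frac{1768}{135} + \frac{4913}{45} e_{12} + \frac{1094}{15} e_{13} - \frac{1717}{5} e_{14} + \frac{4181}{45} e_{15} + \frac{4736}{45} e_{16} + \frac{16342}{135} e_{23} + \frac{9758}{45} e_{24} + \frac{232}{9} e_{25} - \frac{9878}{135} e_{26} + \frac{20294}{45} e_{34} - \frac{10654}{135} e_{35} - \frac{21484}{135} e_{36} - \frac{12142}{45} e_{45} - \frac{742}{45} e_{46} - \frac{11342}{135} e_{56} + \frac{9332}{15} e_{1234} - \frac{172}{3} e_{1235} - \frac{268}{5} e_{1236} + \frac{526}{15} e_{1245} + \frac{4702}{15} e_{1246} - \frac{388}{15} e_{1256} + \frac{5588}{15} e_{1345} + \frac{9608}{15} e_{1346} - \frac{404}{15} e_{1356} - \frac{758}{5} e_{1456} + \frac{13484}{45} e_{2345} + \frac{556}{15} e_{2346} + \frac{112}{5} e_{2356} - \frac{1340}{9} e_{2456} - \frac{12884}{45} e_{3456}
Summing the partial products and collecting blades:
Answer: \frac{29837}{135} + \frac{307}{5} e_{12} - \frac{3598}{45} e_{13} - \frac{15883}{45} e_{14} + \frac{369}{5} e_{15} + \frac{6026}{45} e_{16} - \frac{35258}{135} e_{23} + \frac{27124}{135} e_{24} + \frac{232}{9} e_{25} + \frac{15922}{135} e_{26} + \frac{64322}{135} e_{34} + \frac{9986}{135} e_{35} + \frac{30116}{135} e_{36} - \frac{35566}{135} e_{45} + \frac{548}{45} e_{46} - \frac{1022}{135} e_{56} + \frac{9332}{15} e_{1234} - \frac{172}{3} e_{1235} - \frac{268}{5} e_{1236} + \frac{526}{15} e_{1245} + \frac{4702}{15} e_{1246} - \frac{388}{15} e_{1256} + \frac{5588}{15} e_{1345} + \frac{9608}{15} e_{1346} - \frac{404}{15} e_{1356} - \frac{758}{5} e_{1456} + \frac{13484}{45} e_{2345} + \frac{556}{15} e_{2346} + \frac{112}{5} e_{2356} - \frac{1340}{9} e_{2456} - \frac{12884}{45} e_{3456}


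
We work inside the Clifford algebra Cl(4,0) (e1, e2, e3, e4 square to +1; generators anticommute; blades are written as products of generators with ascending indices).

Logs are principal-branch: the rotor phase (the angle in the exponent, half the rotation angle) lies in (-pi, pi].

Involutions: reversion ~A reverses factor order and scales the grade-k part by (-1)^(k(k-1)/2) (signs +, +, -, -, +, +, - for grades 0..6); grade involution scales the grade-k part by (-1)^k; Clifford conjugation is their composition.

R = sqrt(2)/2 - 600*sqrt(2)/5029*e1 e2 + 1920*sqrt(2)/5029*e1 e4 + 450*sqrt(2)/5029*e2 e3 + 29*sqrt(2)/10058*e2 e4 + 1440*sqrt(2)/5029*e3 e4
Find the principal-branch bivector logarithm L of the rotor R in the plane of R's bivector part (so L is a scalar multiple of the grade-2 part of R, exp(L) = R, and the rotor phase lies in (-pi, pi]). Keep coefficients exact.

The scalar part of R is sqrt(2)/2, and that scalar determines the rotor phase on the principal branch; recovering the unit plane as bivector-part over sine of the phase gives L = phase * plane.
Concretely: cos(phase) = sqrt(2)/2 gives phase = ±pi/4, and since phase/sin(phase) is even the sign is immaterial: L = (phase/sin(phase)) * <R>_2 = (sqrt(2)*pi/4) * <R>_2.
Answer: -300*pi/5029*e1 e2 + 960*pi/5029*e1 e4 + 225*pi/5029*e2 e3 + 29*pi/20116*e2 e4 + 720*pi/5029*e3 e4


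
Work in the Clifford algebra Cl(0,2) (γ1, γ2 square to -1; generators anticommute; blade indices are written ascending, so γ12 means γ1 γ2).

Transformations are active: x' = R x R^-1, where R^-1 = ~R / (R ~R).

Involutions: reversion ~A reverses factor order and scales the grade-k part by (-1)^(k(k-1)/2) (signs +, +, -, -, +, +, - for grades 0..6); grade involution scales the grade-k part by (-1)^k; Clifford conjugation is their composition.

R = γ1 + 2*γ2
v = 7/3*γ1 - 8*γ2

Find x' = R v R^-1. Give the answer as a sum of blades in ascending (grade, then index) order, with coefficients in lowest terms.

~R = γ1 + 2*γ2, and R ~R = -5, so R^-1 = ~R / (-5).
R v = 41/3 - 38/3*γ12
Answer: -39/5*γ1 - 44/15*γ2


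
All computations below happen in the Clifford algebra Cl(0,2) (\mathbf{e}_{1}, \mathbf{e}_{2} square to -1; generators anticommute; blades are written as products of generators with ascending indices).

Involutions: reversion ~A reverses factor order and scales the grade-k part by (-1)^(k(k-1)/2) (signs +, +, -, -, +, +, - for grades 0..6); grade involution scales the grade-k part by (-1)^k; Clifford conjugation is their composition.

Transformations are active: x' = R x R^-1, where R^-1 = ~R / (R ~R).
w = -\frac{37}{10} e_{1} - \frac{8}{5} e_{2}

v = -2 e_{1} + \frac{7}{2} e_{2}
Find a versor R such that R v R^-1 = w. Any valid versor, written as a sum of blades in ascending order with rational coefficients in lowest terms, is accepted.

Key observation: q(v) = q(w) = -\frac{65}{4} (sandwiches preserve the norm), so R = v + w = -\frac{57}{10} e_{1} + \frac{19}{10} e_{2} works whenever it is invertible — the component of v along it is kept and (v - w)/2 reverses, sending v to w.
Answer: -\frac{57}{10} e_{1} + \frac{19}{10} e_{2}


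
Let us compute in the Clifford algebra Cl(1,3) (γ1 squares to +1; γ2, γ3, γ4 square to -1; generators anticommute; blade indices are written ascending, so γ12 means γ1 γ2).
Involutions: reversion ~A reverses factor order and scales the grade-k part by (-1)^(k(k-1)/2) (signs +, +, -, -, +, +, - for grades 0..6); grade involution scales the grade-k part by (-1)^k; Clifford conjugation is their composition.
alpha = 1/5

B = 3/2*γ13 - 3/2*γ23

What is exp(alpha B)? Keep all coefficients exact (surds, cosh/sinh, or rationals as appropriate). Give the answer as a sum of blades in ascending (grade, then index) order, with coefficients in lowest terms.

B^2 term by term: the squares give (3/2)^2*(γ13)^2 + (-3/2)^2*(γ23)^2 = 9/4*(+1) + 9/4*(-1) = 0 (each basis 2-blade squares to minus the product of its generators' squares); cross terms between blades sharing an index anticommute and cancel. So B^2 = 0.
B^2 = 0, and the exponential is exactly linear here: exp(alpha B) = 1 + alpha B (parabolic case).
Answer: 1 + 3/10*γ13 - 3/10*γ23


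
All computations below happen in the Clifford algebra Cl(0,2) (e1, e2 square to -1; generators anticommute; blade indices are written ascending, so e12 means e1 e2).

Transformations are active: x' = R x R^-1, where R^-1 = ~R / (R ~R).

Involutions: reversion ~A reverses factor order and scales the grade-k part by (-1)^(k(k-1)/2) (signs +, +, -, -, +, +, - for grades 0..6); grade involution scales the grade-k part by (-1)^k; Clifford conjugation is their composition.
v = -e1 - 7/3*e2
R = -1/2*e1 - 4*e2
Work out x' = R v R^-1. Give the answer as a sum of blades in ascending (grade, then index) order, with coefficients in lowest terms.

~R = -1/2*e1 - 4*e2, and R ~R = -65/4, so R^-1 = ~R / (-65/4).
R v = -59/6 - 17/6*e12
Answer: 77/195*e1 - 163/65*e2


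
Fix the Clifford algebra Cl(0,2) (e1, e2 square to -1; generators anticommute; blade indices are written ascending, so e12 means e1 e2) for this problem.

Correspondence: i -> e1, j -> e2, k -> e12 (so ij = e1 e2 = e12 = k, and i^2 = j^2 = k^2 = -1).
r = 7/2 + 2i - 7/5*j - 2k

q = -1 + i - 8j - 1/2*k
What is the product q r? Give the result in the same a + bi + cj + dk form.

In blades: q = -1 + e1 - 8*e2 - 1/2*e12, r = 7/2 + 2*e1 - 7/5*e2 - 2*e12.
Distribute q over r term by term (generator squares from the signature, products reordered to ascending indices): (-1)*r = -7/2 - 2*e1 + 7/5*e2 + 2*e12; (e1)*r = -2 + 7/2*e1 + 2*e2 - 7/5*e12; (-8*e2)*r = -56/5 + 16*e1 - 28*e2 + 16*e12; (-1/2*e12)*r = -1 - 7/10*e1 - e2 - 7/4*e12.
Sum: -177/10 + 84/5*e1 - 128/5*e2 + 297/20*e12; translating back through the correspondence:
Answer: -177/10 + 84/5*i - 128/5*j + 297/20*k


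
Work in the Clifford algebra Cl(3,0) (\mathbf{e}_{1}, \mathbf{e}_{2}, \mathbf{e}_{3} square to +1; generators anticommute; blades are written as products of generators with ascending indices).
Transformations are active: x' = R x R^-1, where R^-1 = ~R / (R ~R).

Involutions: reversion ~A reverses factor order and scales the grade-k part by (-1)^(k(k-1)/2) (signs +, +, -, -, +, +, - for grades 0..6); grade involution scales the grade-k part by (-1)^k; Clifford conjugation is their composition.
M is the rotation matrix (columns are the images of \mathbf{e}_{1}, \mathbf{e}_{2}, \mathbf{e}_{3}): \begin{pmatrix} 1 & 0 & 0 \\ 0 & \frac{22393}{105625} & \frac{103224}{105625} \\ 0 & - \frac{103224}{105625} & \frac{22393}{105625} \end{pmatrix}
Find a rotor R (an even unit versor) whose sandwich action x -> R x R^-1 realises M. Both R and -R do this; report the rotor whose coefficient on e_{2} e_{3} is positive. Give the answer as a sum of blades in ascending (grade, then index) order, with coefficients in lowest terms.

Method: write R = a + b12*e_{1} e_{2} + b13*e_{1} e_{3} + b23*e_{2} e_{3} with a^2 + b12^2 + b13^2 + b23^2 = 1 (so R^-1 = ~R). Expanding the columns R e_j ~R gives tr M = 4a^2 - 1 and, from the antisymmetric part, M21 - M12 = -4a*b12, M13 - M31 = 4a*b13, M32 - M23 = -4a*b23.
Here tr M = \frac{150411}{105625}, so a^2 = (1 + tr M)/4 = \frac{64009}{105625} and a = ±\frac{253}{325}. Taking a = \frac{253}{325}: M21 - M12 = 0, M13 - M31 = 0, M32 - M23 = -\frac{206448}{105625}, giving b12 = 0, b13 = 0, b23 = \frac{204}{325}, i.e. R = \frac{253}{325} + \frac{204}{325} e_{2} e_{3}.
Its e_{2} e_{3} coefficient is already positive.
Answer: \frac{253}{325} + \frac{204}{325} e_{2} e_{3}. Sheet selection: the two-to-one cover makes ±R indistinguishable at the matrix level (trace \frac{150411}{105625}), so uniqueness comes from the required sign on e_{2} e_{3}.


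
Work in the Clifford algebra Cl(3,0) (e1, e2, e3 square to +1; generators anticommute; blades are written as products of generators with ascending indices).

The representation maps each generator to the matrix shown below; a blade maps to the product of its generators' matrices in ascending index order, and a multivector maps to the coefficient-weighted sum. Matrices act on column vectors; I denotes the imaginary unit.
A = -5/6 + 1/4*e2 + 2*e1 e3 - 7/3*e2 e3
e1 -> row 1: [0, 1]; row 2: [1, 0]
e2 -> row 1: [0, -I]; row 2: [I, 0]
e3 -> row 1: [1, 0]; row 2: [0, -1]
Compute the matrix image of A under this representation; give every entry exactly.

Bivector images (products of the table entries): rho(e1 e3) = rho(e1)rho(e3) = row 1: [0, -1]; row 2: [1, 0]; rho(e2 e3) = rho(e2)rho(e3) = row 1: [0, I]; row 2: [I, 0].
M = (-5/6)*1 + (1/4)*rho(e2) + (2)*rho(e1 e3) + (-7/3)*rho(e2 e3), summed entrywise (1 is the identity matrix):
Answer: row 1: [-5/6, -2 - 31*I/12]; row 2: [2 - 25*I/12, -5/6]


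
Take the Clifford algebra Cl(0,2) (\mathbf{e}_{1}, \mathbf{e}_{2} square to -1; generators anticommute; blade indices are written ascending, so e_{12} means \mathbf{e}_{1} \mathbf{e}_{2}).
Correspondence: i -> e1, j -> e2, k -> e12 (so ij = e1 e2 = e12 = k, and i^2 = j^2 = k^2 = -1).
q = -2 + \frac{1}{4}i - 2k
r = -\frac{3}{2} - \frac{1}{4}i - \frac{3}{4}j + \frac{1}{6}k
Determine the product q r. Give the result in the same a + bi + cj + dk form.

In blades: q = -2 + \frac{1}{4} e_{1} - 2 e_{12}, r = -\frac{3}{2} - \frac{1}{4} e_{1} - \frac{3}{4} e_{2} + \frac{1}{6} e_{12}.
Distribute q over r term by term (generator squares from the signature, products reordered to ascending indices): (-2)*r = 3 + \frac{1}{2} e_{1} + \frac{3}{2} e_{2} - \frac{1}{3} e_{12}; (\frac{1}{4} e_{1})*r = \frac{1}{16} - \frac{3}{8} e_{1} - \frac{1}{24} e_{2} - \frac{3}{16} e_{12}; (-2 e_{12})*r = \frac{1}{3} - \frac{3}{2} e_{1} + \frac{1}{2} e_{2} + 3 e_{12}.
Sum: \frac{163}{48} - \frac{11}{8} e_{1} + \frac{47}{24} e_{2} + \frac{119}{48} e_{12}; translating back through the correspondence:
Answer: \frac{163}{48} - \frac{11}{8}i + \frac{47}{24}j + \frac{119}{48}k


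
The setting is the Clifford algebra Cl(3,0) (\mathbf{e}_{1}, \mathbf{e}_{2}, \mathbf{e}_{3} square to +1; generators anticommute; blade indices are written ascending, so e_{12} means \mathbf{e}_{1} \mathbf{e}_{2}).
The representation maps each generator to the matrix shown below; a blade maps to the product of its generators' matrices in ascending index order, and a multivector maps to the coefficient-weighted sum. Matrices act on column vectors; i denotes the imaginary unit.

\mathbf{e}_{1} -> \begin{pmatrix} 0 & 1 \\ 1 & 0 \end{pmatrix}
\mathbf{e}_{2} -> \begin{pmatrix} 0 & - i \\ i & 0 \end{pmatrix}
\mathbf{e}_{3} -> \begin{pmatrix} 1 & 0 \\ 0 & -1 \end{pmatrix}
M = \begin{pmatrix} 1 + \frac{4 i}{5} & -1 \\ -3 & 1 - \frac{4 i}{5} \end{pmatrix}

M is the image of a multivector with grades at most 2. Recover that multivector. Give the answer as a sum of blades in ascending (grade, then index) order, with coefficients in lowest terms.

Method: 1, rho(e_{1}), rho(e_{2}), rho(e_{3}) form a trace-orthogonal basis of the 2x2 complex matrices (tr(X Y) = 2 if X = Y, else 0), so M = m0*1 + m1*rho(e_{1}) + m2*rho(e_{2}) + m3*rho(e_{3}) with m0 = tr(M)/2 = 1, m1 = tr(M rho(e_{1}))/2 = -2, m2 = tr(M rho(e_{2}))/2 = i, m3 = tr(M rho(e_{3}))/2 = \frac{4 i}{5}.
Multiplying table entries, the bivector images are rho(e_{12}) = i*rho(e_{3}), rho(e_{13}) = -i*rho(e_{2}), rho(e_{23}) = i*rho(e_{1}); with real blade coefficients the real parts of m0..m3 are the coefficients of 1, e_{1}, e_{2}, e_{3} and the imaginary parts give the bivectors (e_{23}: Im m1, e_{13}: -Im m2, e_{12}: Im m3).
Answer: 1 - 2 e_{1} + \frac{4}{5} e_{12} - e_{13}


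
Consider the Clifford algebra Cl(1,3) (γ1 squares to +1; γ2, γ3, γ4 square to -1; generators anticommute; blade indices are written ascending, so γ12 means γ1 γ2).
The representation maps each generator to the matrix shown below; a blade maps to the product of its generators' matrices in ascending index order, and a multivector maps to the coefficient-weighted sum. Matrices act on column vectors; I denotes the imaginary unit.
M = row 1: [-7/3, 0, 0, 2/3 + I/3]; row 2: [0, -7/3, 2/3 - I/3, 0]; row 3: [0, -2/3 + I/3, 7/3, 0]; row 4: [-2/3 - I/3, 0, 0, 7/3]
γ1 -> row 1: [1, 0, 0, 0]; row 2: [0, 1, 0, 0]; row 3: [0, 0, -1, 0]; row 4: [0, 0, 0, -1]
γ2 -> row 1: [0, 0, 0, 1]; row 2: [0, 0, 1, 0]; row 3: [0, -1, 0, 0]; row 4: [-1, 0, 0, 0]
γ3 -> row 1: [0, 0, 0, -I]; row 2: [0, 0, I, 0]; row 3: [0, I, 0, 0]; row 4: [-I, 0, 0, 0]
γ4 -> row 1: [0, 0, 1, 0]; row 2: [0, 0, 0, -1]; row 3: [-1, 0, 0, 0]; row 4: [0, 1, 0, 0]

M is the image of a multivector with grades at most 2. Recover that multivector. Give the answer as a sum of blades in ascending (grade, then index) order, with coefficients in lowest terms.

Method: the blade images are trace-orthogonal — tr(rho(e_A) rho(e_B)^-1) = 4 if A = B and 0 otherwise — and rho(e_A)^-1 = (e_A)^2 * rho(e_A) with (e_A)^2 = +1 or -1, so the coefficient of e_A in the preimage is (e_A)^2 * tr(M rho(e_A))/4.
Nonzero projections over blades of grade <= 2: γ1: (γ1)^2 = +1, tr(M rho(γ1)) = -28/3, coefficient -7/3; γ2: (γ2)^2 = -1, tr(M rho(γ2)) = -8/3, coefficient 2/3; γ13: (γ13)^2 = +1, tr(M rho(γ13)) = -4/3, coefficient -1/3. Every other blade of grade <= 2 projects to 0.
Answer: -7/3*γ1 + 2/3*γ2 - 1/3*γ13


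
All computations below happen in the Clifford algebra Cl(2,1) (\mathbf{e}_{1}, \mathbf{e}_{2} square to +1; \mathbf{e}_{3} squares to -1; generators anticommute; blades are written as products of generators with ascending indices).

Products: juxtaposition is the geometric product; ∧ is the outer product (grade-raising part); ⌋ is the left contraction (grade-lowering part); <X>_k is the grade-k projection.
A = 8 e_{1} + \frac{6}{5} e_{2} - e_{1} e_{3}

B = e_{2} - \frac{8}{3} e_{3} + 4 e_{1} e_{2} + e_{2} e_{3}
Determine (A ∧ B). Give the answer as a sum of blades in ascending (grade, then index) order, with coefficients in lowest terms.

step 1: 8 e_{1} e_{2} - \frac{64}{3} e_{1} e_{3} - \frac{16}{5} e_{2} e_{3} + 9 e_{1} e_{2} e_{3}
Answer: 8 e_{1} e_{2} - \frac{64}{3} e_{1} e_{3} - \frac{16}{5} e_{2} e_{3} + 9 e_{1} e_{2} e_{3}


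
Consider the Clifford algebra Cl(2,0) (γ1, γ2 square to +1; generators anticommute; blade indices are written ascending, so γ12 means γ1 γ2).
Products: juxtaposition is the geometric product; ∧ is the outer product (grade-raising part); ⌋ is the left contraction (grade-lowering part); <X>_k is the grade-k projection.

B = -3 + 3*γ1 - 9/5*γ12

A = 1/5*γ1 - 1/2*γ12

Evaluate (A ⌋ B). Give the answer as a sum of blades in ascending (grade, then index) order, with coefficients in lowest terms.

step 1: -3/10 - 9/25*γ2
Answer: -3/10 - 9/25*γ2


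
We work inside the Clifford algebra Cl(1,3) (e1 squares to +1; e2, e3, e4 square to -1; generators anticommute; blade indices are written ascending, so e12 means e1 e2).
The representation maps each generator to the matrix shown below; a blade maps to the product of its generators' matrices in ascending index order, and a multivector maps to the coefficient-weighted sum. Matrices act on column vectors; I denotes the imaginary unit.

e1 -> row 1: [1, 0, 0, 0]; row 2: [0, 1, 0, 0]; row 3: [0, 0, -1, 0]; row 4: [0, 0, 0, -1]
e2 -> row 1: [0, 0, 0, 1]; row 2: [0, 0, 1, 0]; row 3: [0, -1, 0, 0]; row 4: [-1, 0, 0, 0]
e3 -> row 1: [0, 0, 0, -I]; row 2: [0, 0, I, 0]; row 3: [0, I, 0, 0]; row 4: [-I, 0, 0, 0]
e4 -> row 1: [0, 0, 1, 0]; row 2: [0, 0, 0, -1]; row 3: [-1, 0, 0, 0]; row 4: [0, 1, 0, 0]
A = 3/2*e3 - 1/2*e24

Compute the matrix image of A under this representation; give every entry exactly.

Bivector images (products of the table entries): rho(e24) = rho(e2)rho(e4) = row 1: [0, 1, 0, 0]; row 2: [-1, 0, 0, 0]; row 3: [0, 0, 0, 1]; row 4: [0, 0, -1, 0].
M = (3/2)*rho(e3) + (-1/2)*rho(e24), summed entrywise:
Answer: row 1: [0, -1/2, 0, -3*I/2]; row 2: [1/2, 0, 3*I/2, 0]; row 3: [0, 3*I/2, 0, -1/2]; row 4: [-3*I/2, 0, 1/2, 0]


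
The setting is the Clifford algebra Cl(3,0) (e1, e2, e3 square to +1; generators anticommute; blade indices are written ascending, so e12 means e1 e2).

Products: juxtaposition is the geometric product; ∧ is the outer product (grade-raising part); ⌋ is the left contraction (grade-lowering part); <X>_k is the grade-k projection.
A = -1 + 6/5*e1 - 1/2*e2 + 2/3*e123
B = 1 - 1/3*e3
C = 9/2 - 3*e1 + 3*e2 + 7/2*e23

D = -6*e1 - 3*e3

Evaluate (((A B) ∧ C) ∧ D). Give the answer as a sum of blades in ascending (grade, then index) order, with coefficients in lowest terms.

step 1: -1 + 6/5*e1 - 1/2*e2 + 1/3*e3 - 2/9*e12 - 2/5*e13 + 1/6*e23 + 2/3*e123
step 2: -9/2 + 42/5*e1 - 21/4*e2 + 3/2*e3 + 11/10*e12 - 4/5*e13 - 15/4*e23 + 79/10*e123
step 3: 27*e1 + 27/2*e3 - 63/2*e12 - 81/5*e13 + 63/4*e23 + 96/5*e123
Answer: 27*e1 + 27/2*e3 - 63/2*e12 - 81/5*e13 + 63/4*e23 + 96/5*e123


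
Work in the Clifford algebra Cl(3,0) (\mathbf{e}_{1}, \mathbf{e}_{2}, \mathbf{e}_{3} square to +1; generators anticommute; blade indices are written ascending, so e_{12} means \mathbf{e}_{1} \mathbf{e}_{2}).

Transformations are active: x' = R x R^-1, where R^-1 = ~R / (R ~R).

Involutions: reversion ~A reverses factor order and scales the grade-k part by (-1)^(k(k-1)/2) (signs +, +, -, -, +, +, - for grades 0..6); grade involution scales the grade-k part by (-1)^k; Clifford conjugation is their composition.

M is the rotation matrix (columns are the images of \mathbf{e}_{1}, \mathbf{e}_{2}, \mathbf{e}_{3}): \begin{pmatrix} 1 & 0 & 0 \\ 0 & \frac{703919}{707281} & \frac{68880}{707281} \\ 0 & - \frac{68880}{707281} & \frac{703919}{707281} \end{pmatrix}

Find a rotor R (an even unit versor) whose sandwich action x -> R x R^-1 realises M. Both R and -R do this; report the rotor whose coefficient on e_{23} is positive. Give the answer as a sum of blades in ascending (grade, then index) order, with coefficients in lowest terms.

Method: write R = a + b12*e_{12} + b13*e_{13} + b23*e_{23} with a^2 + b12^2 + b13^2 + b23^2 = 1 (so R^-1 = ~R). Expanding the columns R e_j ~R gives tr M = 4a^2 - 1 and, from the antisymmetric part, M21 - M12 = -4a*b12, M13 - M31 = 4a*b13, M32 - M23 = -4a*b23.
Here tr M = \frac{2115119}{707281}, so a^2 = (1 + tr M)/4 = \frac{705600}{707281} and a = ±\frac{840}{841}. Taking a = \frac{840}{841}: M21 - M12 = 0, M13 - M31 = 0, M32 - M23 = -\frac{137760}{707281}, giving b12 = 0, b13 = 0, b23 = \frac{41}{841}, i.e. R = \frac{840}{841} + \frac{41}{841} e_{23}.
Its e_{23} coefficient is already positive.
Answer: \frac{840}{841} + \frac{41}{841} e_{23}. Note: both R and -R realise this M (trace \frac{2115119}{707281}); the covering map identifies them, and the e_{23}-coefficient sign is the tie-breaker.


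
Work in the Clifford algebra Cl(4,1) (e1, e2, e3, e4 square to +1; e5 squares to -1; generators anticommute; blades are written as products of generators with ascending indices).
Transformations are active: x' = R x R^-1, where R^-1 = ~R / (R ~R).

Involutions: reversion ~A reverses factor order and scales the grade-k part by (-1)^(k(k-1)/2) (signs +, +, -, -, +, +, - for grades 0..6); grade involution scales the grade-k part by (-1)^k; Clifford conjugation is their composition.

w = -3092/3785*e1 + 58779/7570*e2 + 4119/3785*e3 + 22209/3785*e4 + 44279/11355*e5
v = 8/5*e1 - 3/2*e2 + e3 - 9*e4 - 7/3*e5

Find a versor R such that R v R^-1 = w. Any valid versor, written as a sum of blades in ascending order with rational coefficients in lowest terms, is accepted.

The midline construction: v and w both square to 73229/900, so reflecting in their sum 2964/3785*e1 + 23712/3785*e2 + 7904/3785*e3 - 11856/3785*e4 + 5928/3785*e5 exchanges them.
Answer: 2964/3785*e1 + 23712/3785*e2 + 7904/3785*e3 - 11856/3785*e4 + 5928/3785*e5


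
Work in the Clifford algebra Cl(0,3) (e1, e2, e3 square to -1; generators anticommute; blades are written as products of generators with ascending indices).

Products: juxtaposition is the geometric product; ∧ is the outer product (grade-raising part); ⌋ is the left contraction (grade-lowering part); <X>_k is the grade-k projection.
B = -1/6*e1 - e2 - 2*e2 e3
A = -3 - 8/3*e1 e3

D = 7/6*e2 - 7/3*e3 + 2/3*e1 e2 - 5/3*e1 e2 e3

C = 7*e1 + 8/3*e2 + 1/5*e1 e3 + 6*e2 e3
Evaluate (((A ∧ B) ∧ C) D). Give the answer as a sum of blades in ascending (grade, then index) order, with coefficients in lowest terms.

step 1: 1/2*e1 + 3*e2 + 6*e2 e3 - 8/3*e1 e2 e3
step 2: -59/3*e1 e2 + 222/5*e1 e2 e3
step 3: -548/9 + 413/18*e1 - 2807/45*e3 + 518/5*e1 e2 + 259/5*e1 e3 + 413/9*e1 e2 e3
Answer: -548/9 + 413/18*e1 - 2807/45*e3 + 518/5*e1 e2 + 259/5*e1 e3 + 413/9*e1 e2 e3


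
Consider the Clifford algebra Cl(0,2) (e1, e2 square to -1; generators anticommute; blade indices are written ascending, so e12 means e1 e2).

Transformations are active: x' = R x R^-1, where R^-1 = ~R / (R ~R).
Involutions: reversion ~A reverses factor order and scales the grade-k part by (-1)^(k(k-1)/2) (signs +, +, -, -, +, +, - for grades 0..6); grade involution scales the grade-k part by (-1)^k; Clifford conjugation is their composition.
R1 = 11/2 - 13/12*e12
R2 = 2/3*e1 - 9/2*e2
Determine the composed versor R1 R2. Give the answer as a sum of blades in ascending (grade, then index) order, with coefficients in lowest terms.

Distribute over the terms of R1 (each basis-blade product reordered to ascending indices, repeated generators contracted through their squares):
(11/2) R2 = 11/3*e1 - 99/4*e2
(-13/12*e12) R2 = -39/8*e1 - 13/18*e2
Summing the partial products and collecting blades:
Answer: -29/24*e1 - 917/36*e2


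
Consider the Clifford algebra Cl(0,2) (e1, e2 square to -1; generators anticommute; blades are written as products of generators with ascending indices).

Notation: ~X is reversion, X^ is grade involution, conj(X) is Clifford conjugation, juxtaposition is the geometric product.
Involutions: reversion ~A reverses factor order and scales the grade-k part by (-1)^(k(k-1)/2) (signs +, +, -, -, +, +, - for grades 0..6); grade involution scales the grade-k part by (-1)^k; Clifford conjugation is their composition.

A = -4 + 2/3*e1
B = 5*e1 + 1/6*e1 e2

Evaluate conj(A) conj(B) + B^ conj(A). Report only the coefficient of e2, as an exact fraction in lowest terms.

first term: -10/3 + 20*e1 - 1/9*e2 + 2/3*e1 e2
second term: -10/3 + 20*e1 - 1/9*e2 - 2/3*e1 e2
Answer: -2/9


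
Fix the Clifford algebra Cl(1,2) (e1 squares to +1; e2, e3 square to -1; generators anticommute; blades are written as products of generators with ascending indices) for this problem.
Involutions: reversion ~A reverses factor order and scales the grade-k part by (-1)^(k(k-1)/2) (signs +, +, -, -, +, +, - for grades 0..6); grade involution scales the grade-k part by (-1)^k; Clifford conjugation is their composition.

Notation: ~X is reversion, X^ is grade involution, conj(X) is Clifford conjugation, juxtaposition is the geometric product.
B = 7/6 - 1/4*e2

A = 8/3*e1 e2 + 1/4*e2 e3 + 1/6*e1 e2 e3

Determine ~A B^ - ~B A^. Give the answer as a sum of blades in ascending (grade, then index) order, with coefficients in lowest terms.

first term: 2/3*e1 - 1/16*e3 - 28/9*e1 e2 - 1/24*e1 e3 - 7/24*e2 e3 - 7/36*e1 e2 e3
second term: -2/3*e1 + 1/16*e3 + 28/9*e1 e2 + 1/24*e1 e3 + 7/24*e2 e3 - 7/36*e1 e2 e3
Answer: 4/3*e1 - 1/8*e3 - 56/9*e1 e2 - 1/12*e1 e3 - 7/12*e2 e3


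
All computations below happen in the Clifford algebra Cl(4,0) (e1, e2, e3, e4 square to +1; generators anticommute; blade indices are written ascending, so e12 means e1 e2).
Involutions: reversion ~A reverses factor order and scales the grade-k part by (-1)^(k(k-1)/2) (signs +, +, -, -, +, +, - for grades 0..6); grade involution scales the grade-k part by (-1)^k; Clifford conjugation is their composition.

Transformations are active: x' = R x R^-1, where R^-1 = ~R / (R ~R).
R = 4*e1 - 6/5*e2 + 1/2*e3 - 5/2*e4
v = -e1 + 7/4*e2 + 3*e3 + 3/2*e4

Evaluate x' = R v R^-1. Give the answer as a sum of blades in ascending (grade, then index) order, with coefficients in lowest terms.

~R = 4*e1 - 6/5*e2 + 1/2*e3 - 5/2*e4, and R ~R = 1197/50, so R^-1 = ~R / (1197/50).
R v = -167/20 + 29/5*e12 + 25/2*e13 + 7/2*e14 - 179/40*e23 + 103/40*e24 + 33/4*e34
Answer: -2143/1197*e1 - 1457/1596*e2 - 8017/2394*e3 + 292/1197*e4
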